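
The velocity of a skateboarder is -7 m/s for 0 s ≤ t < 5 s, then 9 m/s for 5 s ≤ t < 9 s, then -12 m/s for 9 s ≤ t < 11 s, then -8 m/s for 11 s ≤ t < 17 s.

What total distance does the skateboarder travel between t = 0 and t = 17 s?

Distance (not displacement) is the total path length: add the absolute areas under v-t.
0–5 s: |-7| × 5 = 35 m
5–9 s: |9| × 4 = 36 m
9–11 s: |-12| × 2 = 24 m
11–17 s: |-8| × 6 = 48 m
Total distance = 143 m

143 m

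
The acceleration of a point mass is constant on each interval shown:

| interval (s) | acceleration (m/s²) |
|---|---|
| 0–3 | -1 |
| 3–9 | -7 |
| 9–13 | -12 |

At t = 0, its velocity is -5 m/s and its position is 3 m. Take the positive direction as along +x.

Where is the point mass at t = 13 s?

On each constant-a segment, Δv = aΔt and Δx = v₀Δt + ½aΔt²; chain segment to segment.
0–3 s: v starts -5 m/s; Δx = -5·3 + ½·-1·3² = -19.5 m; v ends -8 m/s.
3–9 s: v starts -8 m/s; Δx = -8·6 + ½·-7·6² = -174 m; v ends -50 m/s.
9–13 s: v starts -50 m/s; Δx = -50·4 + ½·-12·4² = -296 m; v ends -98 m/s.
x(13) = 3 + Σ Δx = -486.5 m.

-486.5 m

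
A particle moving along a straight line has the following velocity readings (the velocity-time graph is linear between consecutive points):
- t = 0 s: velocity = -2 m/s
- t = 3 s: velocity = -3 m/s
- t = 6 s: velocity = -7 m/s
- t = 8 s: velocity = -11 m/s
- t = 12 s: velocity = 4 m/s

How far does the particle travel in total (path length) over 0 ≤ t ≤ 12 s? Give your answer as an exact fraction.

1763/30 m

Distance (not displacement) is the total path length: add the absolute areas under v-t.
0–3 s: |½(-2 + -3)(3)| = 7.5 m
3–6 s: |½(-3 + -7)(3)| = 15 m
6–8 s: |½(-7 + -11)(2)| = 18 m
8–12 s: v = 0 at t = 164/15 s; triangle areas 242/15 + 32/15 = 274/15 m
Total distance = 1763/30 m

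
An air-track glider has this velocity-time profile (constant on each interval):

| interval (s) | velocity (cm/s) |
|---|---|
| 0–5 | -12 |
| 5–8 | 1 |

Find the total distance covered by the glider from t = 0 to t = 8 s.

63 cm

Total distance travelled is ∫|v| dt — sum the magnitudes of each area piece.
0–5 s: |-12| × 5 = 60 cm
5–8 s: |1| × 3 = 3 cm
Total distance = 63 cm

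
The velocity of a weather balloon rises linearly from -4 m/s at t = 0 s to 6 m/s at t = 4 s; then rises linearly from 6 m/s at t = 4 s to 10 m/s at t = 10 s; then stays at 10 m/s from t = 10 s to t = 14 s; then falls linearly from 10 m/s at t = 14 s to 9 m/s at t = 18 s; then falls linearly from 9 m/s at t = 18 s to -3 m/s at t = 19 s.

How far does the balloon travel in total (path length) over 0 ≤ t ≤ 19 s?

Distance (not displacement) is the total path length: add the absolute areas under v-t.
0–4 s: v = 0 at t = 1.6 s; triangle areas 3.2 + 7.2 = 10.4 m
4–10 s: |½(6 + 10)(6)| = 48 m
10–14 s: |10| × 4 = 40 m
14–18 s: |½(10 + 9)(4)| = 38 m
18–19 s: v = 0 at t = 18.75 s; triangle areas 3.375 + 0.375 = 3.75 m
Total distance = 140.15 m

140.15 m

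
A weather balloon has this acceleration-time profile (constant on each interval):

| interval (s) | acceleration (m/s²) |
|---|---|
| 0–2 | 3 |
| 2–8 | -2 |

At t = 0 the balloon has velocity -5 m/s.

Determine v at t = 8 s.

Δv equals the area under the a-t graph; then v = v₀ + Δv.
0–2 s: 3 × 2 = 6 m/s
2–8 s: -2 × 6 = -12 m/s
Δv = -6 m/s, so v(8) = -5 + (-6) = -11 m/s.

-11 m/s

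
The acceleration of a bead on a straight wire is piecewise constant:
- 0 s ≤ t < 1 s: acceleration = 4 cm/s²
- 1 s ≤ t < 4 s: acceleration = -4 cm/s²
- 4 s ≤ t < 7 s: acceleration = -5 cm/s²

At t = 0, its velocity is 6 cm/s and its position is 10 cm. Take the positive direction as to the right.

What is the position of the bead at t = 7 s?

On each constant-a segment, Δv = aΔt and Δx = v₀Δt + ½aΔt²; chain segment to segment.
0–1 s: v starts 6 cm/s; Δx = 6·1 + ½·4·1² = 8 cm; v ends 10 cm/s.
1–4 s: v starts 10 cm/s; Δx = 10·3 + ½·-4·3² = 12 cm; v ends -2 cm/s.
4–7 s: v starts -2 cm/s; Δx = -2·3 + ½·-5·3² = -28.5 cm; v ends -17 cm/s.
x(7) = 10 + Σ Δx = 1.5 cm.

1.5 cm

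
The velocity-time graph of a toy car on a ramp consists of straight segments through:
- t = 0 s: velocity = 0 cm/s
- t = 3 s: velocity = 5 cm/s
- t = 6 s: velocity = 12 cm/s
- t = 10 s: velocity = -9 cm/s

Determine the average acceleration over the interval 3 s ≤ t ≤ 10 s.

Average acceleration = Δv/Δt = (-9 − 5)/(10 − 3) = -2 cm/s².

-2 cm/s²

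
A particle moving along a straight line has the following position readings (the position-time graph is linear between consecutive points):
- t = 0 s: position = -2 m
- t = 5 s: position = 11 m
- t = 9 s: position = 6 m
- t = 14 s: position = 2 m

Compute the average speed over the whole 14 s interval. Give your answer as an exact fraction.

11/7 m/s

Average speed = (total path length)/(elapsed time); on a piecewise-linear x-t graph the path length is Σ|Δx|.
0–5 s: |Δx| = |11 − -2| = 13 m
5–9 s: |Δx| = |6 − 11| = 5 m
9–14 s: |Δx| = |2 − 6| = 4 m
Total path = 22 m; average speed = 22/14 = 11/7 m/s.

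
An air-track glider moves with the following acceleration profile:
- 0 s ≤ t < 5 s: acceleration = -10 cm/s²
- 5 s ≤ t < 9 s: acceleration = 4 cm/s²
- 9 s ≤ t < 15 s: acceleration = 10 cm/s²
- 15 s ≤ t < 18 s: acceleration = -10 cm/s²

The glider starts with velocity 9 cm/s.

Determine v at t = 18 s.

Δv equals the area under the a-t graph; then v = v₀ + Δv.
0–5 s: -10 × 5 = -50 cm/s
5–9 s: 4 × 4 = 16 cm/s
9–15 s: 10 × 6 = 60 cm/s
15–18 s: -10 × 3 = -30 cm/s
Δv = -4 cm/s, so v(18) = 9 + (-4) = 5 cm/s.

5 cm/s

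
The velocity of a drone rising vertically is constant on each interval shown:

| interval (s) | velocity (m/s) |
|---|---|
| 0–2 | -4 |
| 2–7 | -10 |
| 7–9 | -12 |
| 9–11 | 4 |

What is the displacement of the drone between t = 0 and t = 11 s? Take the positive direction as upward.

-74 m

Net displacement equals the area under the velocity-time graph (areas below the axis count negative).
0–2 s: -4 × 2 = -8 m
2–7 s: -10 × 5 = -50 m
7–9 s: -12 × 2 = -24 m
9–11 s: 4 × 2 = 8 m
Net displacement = -74 m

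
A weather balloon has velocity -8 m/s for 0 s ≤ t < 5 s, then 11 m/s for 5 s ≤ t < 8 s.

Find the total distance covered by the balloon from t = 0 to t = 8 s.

73 m

Distance (not displacement) is the total path length: add the absolute areas under v-t.
0–5 s: |-8| × 5 = 40 m
5–8 s: |11| × 3 = 33 m
Total distance = 73 m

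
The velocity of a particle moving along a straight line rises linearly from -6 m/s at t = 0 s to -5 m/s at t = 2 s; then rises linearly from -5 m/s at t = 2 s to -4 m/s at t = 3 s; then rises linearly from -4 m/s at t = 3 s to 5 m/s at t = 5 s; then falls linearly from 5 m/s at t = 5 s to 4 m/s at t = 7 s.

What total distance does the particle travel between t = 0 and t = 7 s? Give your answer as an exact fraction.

Total distance travelled is ∫|v| dt — sum the magnitudes of each area piece.
0–2 s: |½(-6 + -5)(2)| = 11 m
2–3 s: |½(-5 + -4)(1)| = 4.5 m
3–5 s: v = 0 at t = 35/9 s; triangle areas 16/9 + 25/9 = 41/9 m
5–7 s: |½(5 + 4)(2)| = 9 m
Total distance = 523/18 m

523/18 m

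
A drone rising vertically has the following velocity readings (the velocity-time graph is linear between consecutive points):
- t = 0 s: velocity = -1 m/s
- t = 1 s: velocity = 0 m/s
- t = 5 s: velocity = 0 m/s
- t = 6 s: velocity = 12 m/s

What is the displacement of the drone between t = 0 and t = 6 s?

5.5 m

Displacement is the signed area under the v-t curve.
0–1 s: ½(-1 + 0)(1) = -0.5 m
1–5 s: 0 × 4 = 0 m
5–6 s: ½(0 + 12)(1) = 6 m
Net displacement = 5.5 m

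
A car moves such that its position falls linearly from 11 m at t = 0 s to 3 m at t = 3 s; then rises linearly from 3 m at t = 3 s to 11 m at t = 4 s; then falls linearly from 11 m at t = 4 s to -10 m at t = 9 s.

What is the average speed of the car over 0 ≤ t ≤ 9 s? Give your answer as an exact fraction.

37/9 m/s

Average speed = (total path length)/(elapsed time); on a piecewise-linear x-t graph the path length is Σ|Δx|.
0–3 s: |Δx| = |3 − 11| = 8 m
3–4 s: |Δx| = |11 − 3| = 8 m
4–9 s: |Δx| = |-10 − 11| = 21 m
Total path = 37 m; average speed = 37/9 = 37/9 m/s.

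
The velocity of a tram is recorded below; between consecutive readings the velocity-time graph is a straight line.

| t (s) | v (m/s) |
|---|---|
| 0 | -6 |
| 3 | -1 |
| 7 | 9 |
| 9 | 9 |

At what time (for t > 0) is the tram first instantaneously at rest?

v changes sign on 3–7 s (from -1 to 9); the graph is linear there, so v = 0 at t = 3 + (1)·(7 − 3)/(9 − -1) = 3.4 s.

t = 3.4 s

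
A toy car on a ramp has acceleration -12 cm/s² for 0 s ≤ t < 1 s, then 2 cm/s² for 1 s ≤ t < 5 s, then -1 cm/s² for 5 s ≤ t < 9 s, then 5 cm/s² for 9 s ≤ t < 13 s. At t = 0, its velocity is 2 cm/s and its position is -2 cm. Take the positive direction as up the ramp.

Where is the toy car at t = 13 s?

On each constant-a segment, Δv = aΔt and Δx = v₀Δt + ½aΔt²; chain segment to segment.
0–1 s: v starts 2 cm/s; Δx = 2·1 + ½·-12·1² = -4 cm; v ends -10 cm/s.
1–5 s: v starts -10 cm/s; Δx = -10·4 + ½·2·4² = -24 cm; v ends -2 cm/s.
5–9 s: v starts -2 cm/s; Δx = -2·4 + ½·-1·4² = -16 cm; v ends -6 cm/s.
9–13 s: v starts -6 cm/s; Δx = -6·4 + ½·5·4² = 16 cm; v ends 14 cm/s.
x(13) = -2 + Σ Δx = -30 cm.

-30 cm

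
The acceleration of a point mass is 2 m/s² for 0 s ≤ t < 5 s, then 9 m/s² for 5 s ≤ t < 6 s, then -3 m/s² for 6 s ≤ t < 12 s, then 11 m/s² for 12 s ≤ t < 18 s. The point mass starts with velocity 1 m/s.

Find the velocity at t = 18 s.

Δv equals the area under the a-t graph; then v = v₀ + Δv.
0–5 s: 2 × 5 = 10 m/s
5–6 s: 9 × 1 = 9 m/s
6–12 s: -3 × 6 = -18 m/s
12–18 s: 11 × 6 = 66 m/s
Δv = 67 m/s, so v(18) = 1 + (67) = 68 m/s.

68 m/s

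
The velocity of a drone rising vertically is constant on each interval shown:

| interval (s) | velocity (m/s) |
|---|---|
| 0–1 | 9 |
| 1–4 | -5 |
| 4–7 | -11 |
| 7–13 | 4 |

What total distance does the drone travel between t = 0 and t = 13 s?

Total distance travelled is ∫|v| dt — sum the magnitudes of each area piece.
0–1 s: |9| × 1 = 9 m
1–4 s: |-5| × 3 = 15 m
4–7 s: |-11| × 3 = 33 m
7–13 s: |4| × 6 = 24 m
Total distance = 81 m

81 m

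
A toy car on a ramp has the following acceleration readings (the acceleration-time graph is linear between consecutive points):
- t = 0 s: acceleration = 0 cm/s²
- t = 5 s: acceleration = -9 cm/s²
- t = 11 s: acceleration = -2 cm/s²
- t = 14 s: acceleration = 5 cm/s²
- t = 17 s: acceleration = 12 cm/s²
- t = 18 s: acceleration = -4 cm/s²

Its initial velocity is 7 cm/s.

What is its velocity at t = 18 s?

-14.5 cm/s

Δv equals the area under the a-t graph; then v = v₀ + Δv.
0–5 s: ½(0 + -9)(5) = -22.5 cm/s
5–11 s: ½(-9 + -2)(6) = -33 cm/s
11–14 s: ½(-2 + 5)(3) = 4.5 cm/s
14–17 s: ½(5 + 12)(3) = 25.5 cm/s
17–18 s: ½(12 + -4)(1) = 4 cm/s
Δv = -21.5 cm/s, so v(18) = 7 + (-21.5) = -14.5 cm/s.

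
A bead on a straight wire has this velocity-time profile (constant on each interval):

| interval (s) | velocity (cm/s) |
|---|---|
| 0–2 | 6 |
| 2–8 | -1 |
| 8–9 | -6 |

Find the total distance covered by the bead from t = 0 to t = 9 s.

Distance (not displacement) is the total path length: add the absolute areas under v-t.
0–2 s: |6| × 2 = 12 cm
2–8 s: |-1| × 6 = 6 cm
8–9 s: |-6| × 1 = 6 cm
Total distance = 24 cm

24 cm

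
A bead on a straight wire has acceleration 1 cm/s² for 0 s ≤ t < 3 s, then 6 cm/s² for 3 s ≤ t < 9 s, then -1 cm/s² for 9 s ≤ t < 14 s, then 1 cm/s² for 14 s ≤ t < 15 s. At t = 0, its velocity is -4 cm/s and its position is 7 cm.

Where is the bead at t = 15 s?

294.5 cm

On each constant-a segment, Δv = aΔt and Δx = v₀Δt + ½aΔt²; chain segment to segment.
0–3 s: v starts -4 cm/s; Δx = -4·3 + ½·1·3² = -7.5 cm; v ends -1 cm/s.
3–9 s: v starts -1 cm/s; Δx = -1·6 + ½·6·6² = 102 cm; v ends 35 cm/s.
9–14 s: v starts 35 cm/s; Δx = 35·5 + ½·-1·5² = 162.5 cm; v ends 30 cm/s.
14–15 s: v starts 30 cm/s; Δx = 30·1 + ½·1·1² = 30.5 cm; v ends 31 cm/s.
x(15) = 7 + Σ Δx = 294.5 cm.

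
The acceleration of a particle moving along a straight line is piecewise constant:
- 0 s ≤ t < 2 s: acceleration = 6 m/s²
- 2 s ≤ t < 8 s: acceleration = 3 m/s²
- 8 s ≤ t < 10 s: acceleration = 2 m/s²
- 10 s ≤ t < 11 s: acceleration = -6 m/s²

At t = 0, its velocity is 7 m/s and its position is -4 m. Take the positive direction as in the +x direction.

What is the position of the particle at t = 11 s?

306 m

On each constant-a segment, Δv = aΔt and Δx = v₀Δt + ½aΔt²; chain segment to segment.
0–2 s: v starts 7 m/s; Δx = 7·2 + ½·6·2² = 26 m; v ends 19 m/s.
2–8 s: v starts 19 m/s; Δx = 19·6 + ½·3·6² = 168 m; v ends 37 m/s.
8–10 s: v starts 37 m/s; Δx = 37·2 + ½·2·2² = 78 m; v ends 41 m/s.
10–11 s: v starts 41 m/s; Δx = 41·1 + ½·-6·1² = 38 m; v ends 35 m/s.
x(11) = -4 + Σ Δx = 306 m.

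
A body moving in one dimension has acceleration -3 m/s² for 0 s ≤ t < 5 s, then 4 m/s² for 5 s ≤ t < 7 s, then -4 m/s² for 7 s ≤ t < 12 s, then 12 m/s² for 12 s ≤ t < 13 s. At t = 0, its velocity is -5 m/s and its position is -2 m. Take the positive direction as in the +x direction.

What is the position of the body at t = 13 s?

On each constant-a segment, Δv = aΔt and Δx = v₀Δt + ½aΔt²; chain segment to segment.
0–5 s: v starts -5 m/s; Δx = -5·5 + ½·-3·5² = -62.5 m; v ends -20 m/s.
5–7 s: v starts -20 m/s; Δx = -20·2 + ½·4·2² = -32 m; v ends -12 m/s.
7–12 s: v starts -12 m/s; Δx = -12·5 + ½·-4·5² = -110 m; v ends -32 m/s.
12–13 s: v starts -32 m/s; Δx = -32·1 + ½·12·1² = -26 m; v ends -20 m/s.
x(13) = -2 + Σ Δx = -232.5 m.

-232.5 m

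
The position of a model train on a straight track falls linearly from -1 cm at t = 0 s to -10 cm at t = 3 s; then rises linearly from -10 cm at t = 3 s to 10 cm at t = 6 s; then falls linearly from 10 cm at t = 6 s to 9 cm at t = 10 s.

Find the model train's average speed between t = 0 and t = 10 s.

3 cm/s

Average speed = (total path length)/(elapsed time); on a piecewise-linear x-t graph the path length is Σ|Δx|.
0–3 s: |Δx| = |-10 − -1| = 9 cm
3–6 s: |Δx| = |10 − -10| = 20 cm
6–10 s: |Δx| = |9 − 10| = 1 cm
Total path = 30 cm; average speed = 30/10 = 3 cm/s.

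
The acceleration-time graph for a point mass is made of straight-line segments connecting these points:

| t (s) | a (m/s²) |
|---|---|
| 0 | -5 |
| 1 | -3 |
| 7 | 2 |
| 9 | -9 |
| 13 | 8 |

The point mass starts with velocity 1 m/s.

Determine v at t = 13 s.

-15 m/s

Δv equals the area under the a-t graph; then v = v₀ + Δv.
0–1 s: ½(-5 + -3)(1) = -4 m/s
1–7 s: ½(-3 + 2)(6) = -3 m/s
7–9 s: ½(2 + -9)(2) = -7 m/s
9–13 s: ½(-9 + 8)(4) = -2 m/s
Δv = -16 m/s, so v(13) = 1 + (-16) = -15 m/s.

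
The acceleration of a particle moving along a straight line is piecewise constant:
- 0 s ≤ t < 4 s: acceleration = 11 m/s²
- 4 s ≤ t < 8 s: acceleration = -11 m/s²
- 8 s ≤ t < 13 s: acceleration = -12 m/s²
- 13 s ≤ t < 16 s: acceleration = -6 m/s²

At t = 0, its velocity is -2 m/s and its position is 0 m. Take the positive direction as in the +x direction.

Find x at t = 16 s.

On each constant-a segment, Δv = aΔt and Δx = v₀Δt + ½aΔt²; chain segment to segment.
0–4 s: v starts -2 m/s; Δx = -2·4 + ½·11·4² = 80 m; v ends 42 m/s.
4–8 s: v starts 42 m/s; Δx = 42·4 + ½·-11·4² = 80 m; v ends -2 m/s.
8–13 s: v starts -2 m/s; Δx = -2·5 + ½·-12·5² = -160 m; v ends -62 m/s.
13–16 s: v starts -62 m/s; Δx = -62·3 + ½·-6·3² = -213 m; v ends -80 m/s.
x(16) = 0 + Σ Δx = -213 m.

-213 m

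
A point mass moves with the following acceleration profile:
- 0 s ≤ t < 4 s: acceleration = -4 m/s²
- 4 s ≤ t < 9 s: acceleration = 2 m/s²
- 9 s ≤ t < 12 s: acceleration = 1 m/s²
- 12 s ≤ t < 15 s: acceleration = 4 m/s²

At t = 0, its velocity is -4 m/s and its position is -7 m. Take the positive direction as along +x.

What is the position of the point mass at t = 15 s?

-158.5 m

On each constant-a segment, Δv = aΔt and Δx = v₀Δt + ½aΔt²; chain segment to segment.
0–4 s: v starts -4 m/s; Δx = -4·4 + ½·-4·4² = -48 m; v ends -20 m/s.
4–9 s: v starts -20 m/s; Δx = -20·5 + ½·2·5² = -75 m; v ends -10 m/s.
9–12 s: v starts -10 m/s; Δx = -10·3 + ½·1·3² = -25.5 m; v ends -7 m/s.
12–15 s: v starts -7 m/s; Δx = -7·3 + ½·4·3² = -3 m; v ends 5 m/s.
x(15) = -7 + Σ Δx = -158.5 m.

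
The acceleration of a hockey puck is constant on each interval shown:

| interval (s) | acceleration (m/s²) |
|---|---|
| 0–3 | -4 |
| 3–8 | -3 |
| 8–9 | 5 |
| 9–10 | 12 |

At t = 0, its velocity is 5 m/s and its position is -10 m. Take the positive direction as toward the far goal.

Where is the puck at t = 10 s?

-116 m

On each constant-a segment, Δv = aΔt and Δx = v₀Δt + ½aΔt²; chain segment to segment.
0–3 s: v starts 5 m/s; Δx = 5·3 + ½·-4·3² = -3 m; v ends -7 m/s.
3–8 s: v starts -7 m/s; Δx = -7·5 + ½·-3·5² = -72.5 m; v ends -22 m/s.
8–9 s: v starts -22 m/s; Δx = -22·1 + ½·5·1² = -19.5 m; v ends -17 m/s.
9–10 s: v starts -17 m/s; Δx = -17·1 + ½·12·1² = -11 m; v ends -5 m/s.
x(10) = -10 + Σ Δx = -116 m.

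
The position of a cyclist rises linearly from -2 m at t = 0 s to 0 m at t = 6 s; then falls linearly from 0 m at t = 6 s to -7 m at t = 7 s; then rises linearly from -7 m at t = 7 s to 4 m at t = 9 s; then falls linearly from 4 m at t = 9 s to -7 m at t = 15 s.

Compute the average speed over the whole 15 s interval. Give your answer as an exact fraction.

Average speed = (total path length)/(elapsed time); on a piecewise-linear x-t graph the path length is Σ|Δx|.
0–6 s: |Δx| = |0 − -2| = 2 m
6–7 s: |Δx| = |-7 − 0| = 7 m
7–9 s: |Δx| = |4 − -7| = 11 m
9–15 s: |Δx| = |-7 − 4| = 11 m
Total path = 31 m; average speed = 31/15 = 31/15 m/s.

31/15 m/s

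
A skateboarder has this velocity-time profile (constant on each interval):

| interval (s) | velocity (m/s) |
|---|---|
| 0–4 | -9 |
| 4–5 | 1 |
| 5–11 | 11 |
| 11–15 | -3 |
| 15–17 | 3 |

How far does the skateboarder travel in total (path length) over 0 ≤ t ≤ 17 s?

121 m

Total distance travelled is ∫|v| dt — sum the magnitudes of each area piece.
0–4 s: |-9| × 4 = 36 m
4–5 s: |1| × 1 = 1 m
5–11 s: |11| × 6 = 66 m
11–15 s: |-3| × 4 = 12 m
15–17 s: |3| × 2 = 6 m
Total distance = 121 m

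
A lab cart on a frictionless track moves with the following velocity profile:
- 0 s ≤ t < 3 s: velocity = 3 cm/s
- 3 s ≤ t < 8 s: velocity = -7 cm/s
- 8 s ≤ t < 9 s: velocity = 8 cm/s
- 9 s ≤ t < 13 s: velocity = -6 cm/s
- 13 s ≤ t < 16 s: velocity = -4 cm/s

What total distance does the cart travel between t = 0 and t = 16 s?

88 cm

Total distance travelled is ∫|v| dt — sum the magnitudes of each area piece.
0–3 s: |3| × 3 = 9 cm
3–8 s: |-7| × 5 = 35 cm
8–9 s: |8| × 1 = 8 cm
9–13 s: |-6| × 4 = 24 cm
13–16 s: |-4| × 3 = 12 cm
Total distance = 88 cm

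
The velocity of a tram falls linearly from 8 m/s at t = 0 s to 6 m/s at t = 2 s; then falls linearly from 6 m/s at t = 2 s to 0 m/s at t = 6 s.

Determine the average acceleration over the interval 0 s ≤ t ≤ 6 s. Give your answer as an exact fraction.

-4/3 m/s²

Average acceleration = Δv/Δt = (0 − 8)/(6 − 0) = -4/3 m/s².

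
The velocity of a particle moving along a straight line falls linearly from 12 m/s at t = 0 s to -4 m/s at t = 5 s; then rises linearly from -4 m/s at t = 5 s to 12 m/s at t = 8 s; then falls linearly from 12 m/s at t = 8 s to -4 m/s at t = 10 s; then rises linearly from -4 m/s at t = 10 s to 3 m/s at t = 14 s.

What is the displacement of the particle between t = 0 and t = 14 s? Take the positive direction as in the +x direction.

38 m

Displacement is the signed area under the v-t curve.
0–5 s: ½(12 + -4)(5) = 20 m
5–8 s: ½(-4 + 12)(3) = 12 m
8–10 s: ½(12 + -4)(2) = 8 m
10–14 s: ½(-4 + 3)(4) = -2 m
Net displacement = 38 m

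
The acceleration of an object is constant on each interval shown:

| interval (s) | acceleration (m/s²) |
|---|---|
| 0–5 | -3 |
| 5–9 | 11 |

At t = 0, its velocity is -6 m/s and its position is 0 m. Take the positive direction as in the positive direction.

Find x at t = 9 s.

On each constant-a segment, Δv = aΔt and Δx = v₀Δt + ½aΔt²; chain segment to segment.
0–5 s: v starts -6 m/s; Δx = -6·5 + ½·-3·5² = -67.5 m; v ends -21 m/s.
5–9 s: v starts -21 m/s; Δx = -21·4 + ½·11·4² = 4 m; v ends 23 m/s.
x(9) = 0 + Σ Δx = -63.5 m.

-63.5 m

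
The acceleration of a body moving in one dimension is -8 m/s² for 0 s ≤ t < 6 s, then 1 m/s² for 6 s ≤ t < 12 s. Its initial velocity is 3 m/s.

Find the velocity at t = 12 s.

-39 m/s

Δv equals the area under the a-t graph; then v = v₀ + Δv.
0–6 s: -8 × 6 = -48 m/s
6–12 s: 1 × 6 = 6 m/s
Δv = -42 m/s, so v(12) = 3 + (-42) = -39 m/s.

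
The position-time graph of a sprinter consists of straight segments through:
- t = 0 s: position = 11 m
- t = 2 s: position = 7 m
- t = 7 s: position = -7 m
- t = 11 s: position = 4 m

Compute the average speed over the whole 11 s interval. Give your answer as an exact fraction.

Average speed = (total path length)/(elapsed time); on a piecewise-linear x-t graph the path length is Σ|Δx|.
0–2 s: |Δx| = |7 − 11| = 4 m
2–7 s: |Δx| = |-7 − 7| = 14 m
7–11 s: |Δx| = |4 − -7| = 11 m
Total path = 29 m; average speed = 29/11 = 29/11 m/s.

29/11 m/s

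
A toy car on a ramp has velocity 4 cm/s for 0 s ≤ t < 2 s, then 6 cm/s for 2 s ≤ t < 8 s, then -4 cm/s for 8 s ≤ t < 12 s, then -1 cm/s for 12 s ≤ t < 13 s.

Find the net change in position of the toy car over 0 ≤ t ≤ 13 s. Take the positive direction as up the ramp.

27 cm

Displacement is the signed area under the v-t curve.
0–2 s: 4 × 2 = 8 cm
2–8 s: 6 × 6 = 36 cm
8–12 s: -4 × 4 = -16 cm
12–13 s: -1 × 1 = -1 cm
Net displacement = 27 cm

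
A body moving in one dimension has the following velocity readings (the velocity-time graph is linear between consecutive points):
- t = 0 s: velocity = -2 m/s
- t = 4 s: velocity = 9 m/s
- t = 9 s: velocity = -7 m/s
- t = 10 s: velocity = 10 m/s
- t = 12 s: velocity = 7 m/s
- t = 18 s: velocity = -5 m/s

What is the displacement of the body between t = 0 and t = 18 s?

43.5 m

Displacement is the signed area under the v-t curve.
0–4 s: ½(-2 + 9)(4) = 14 m
4–9 s: ½(9 + -7)(5) = 5 m
9–10 s: ½(-7 + 10)(1) = 1.5 m
10–12 s: ½(10 + 7)(2) = 17 m
12–18 s: ½(7 + -5)(6) = 6 m
Net displacement = 43.5 m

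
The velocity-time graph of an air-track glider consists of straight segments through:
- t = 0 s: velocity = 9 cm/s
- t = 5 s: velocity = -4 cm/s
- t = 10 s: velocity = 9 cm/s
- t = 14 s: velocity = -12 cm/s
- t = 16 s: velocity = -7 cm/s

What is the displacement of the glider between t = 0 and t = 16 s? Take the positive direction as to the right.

Displacement is the signed area under the v-t curve.
0–5 s: ½(9 + -4)(5) = 12.5 cm
5–10 s: ½(-4 + 9)(5) = 12.5 cm
10–14 s: ½(9 + -12)(4) = -6 cm
14–16 s: ½(-12 + -7)(2) = -19 cm
Net displacement = 0 cm

0 cm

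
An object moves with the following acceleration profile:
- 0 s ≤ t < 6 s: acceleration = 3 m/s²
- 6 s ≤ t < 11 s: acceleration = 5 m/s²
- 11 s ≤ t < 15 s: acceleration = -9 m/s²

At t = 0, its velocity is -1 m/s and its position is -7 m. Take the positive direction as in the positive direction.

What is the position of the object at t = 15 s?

On each constant-a segment, Δv = aΔt and Δx = v₀Δt + ½aΔt²; chain segment to segment.
0–6 s: v starts -1 m/s; Δx = -1·6 + ½·3·6² = 48 m; v ends 17 m/s.
6–11 s: v starts 17 m/s; Δx = 17·5 + ½·5·5² = 147.5 m; v ends 42 m/s.
11–15 s: v starts 42 m/s; Δx = 42·4 + ½·-9·4² = 96 m; v ends 6 m/s.
x(15) = -7 + Σ Δx = 284.5 m.

284.5 m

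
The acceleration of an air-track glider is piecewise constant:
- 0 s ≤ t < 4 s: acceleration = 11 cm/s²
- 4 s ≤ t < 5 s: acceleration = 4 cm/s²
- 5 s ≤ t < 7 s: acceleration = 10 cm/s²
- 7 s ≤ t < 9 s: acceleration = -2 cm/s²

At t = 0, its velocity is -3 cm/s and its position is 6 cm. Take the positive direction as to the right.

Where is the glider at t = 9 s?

On each constant-a segment, Δv = aΔt and Δx = v₀Δt + ½aΔt²; chain segment to segment.
0–4 s: v starts -3 cm/s; Δx = -3·4 + ½·11·4² = 76 cm; v ends 41 cm/s.
4–5 s: v starts 41 cm/s; Δx = 41·1 + ½·4·1² = 43 cm; v ends 45 cm/s.
5–7 s: v starts 45 cm/s; Δx = 45·2 + ½·10·2² = 110 cm; v ends 65 cm/s.
7–9 s: v starts 65 cm/s; Δx = 65·2 + ½·-2·2² = 126 cm; v ends 61 cm/s.
x(9) = 6 + Σ Δx = 361 cm.

361 cm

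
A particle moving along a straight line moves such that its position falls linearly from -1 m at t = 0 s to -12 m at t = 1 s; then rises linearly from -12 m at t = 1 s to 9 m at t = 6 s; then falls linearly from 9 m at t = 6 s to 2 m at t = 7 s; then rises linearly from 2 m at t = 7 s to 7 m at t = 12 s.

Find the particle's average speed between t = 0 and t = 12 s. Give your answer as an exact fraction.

Average speed = (total path length)/(elapsed time); on a piecewise-linear x-t graph the path length is Σ|Δx|.
0–1 s: |Δx| = |-12 − -1| = 11 m
1–6 s: |Δx| = |9 − -12| = 21 m
6–7 s: |Δx| = |2 − 9| = 7 m
7–12 s: |Δx| = |7 − 2| = 5 m
Total path = 44 m; average speed = 44/12 = 11/3 m/s.

11/3 m/s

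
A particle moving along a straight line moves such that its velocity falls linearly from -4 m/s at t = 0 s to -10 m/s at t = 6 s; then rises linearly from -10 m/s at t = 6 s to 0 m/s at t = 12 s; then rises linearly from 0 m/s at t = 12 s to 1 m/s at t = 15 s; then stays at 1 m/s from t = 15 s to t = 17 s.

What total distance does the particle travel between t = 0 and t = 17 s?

75.5 m

Total distance travelled is ∫|v| dt — sum the magnitudes of each area piece.
0–6 s: |½(-4 + -10)(6)| = 42 m
6–12 s: |½(-10 + 0)(6)| = 30 m
12–15 s: |½(0 + 1)(3)| = 1.5 m
15–17 s: |1| × 2 = 2 m
Total distance = 75.5 m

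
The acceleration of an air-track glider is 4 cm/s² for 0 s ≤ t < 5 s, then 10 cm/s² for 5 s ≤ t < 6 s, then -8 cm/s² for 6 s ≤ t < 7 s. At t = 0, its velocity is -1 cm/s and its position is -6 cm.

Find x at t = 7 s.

On each constant-a segment, Δv = aΔt and Δx = v₀Δt + ½aΔt²; chain segment to segment.
0–5 s: v starts -1 cm/s; Δx = -1·5 + ½·4·5² = 45 cm; v ends 19 cm/s.
5–6 s: v starts 19 cm/s; Δx = 19·1 + ½·10·1² = 24 cm; v ends 29 cm/s.
6–7 s: v starts 29 cm/s; Δx = 29·1 + ½·-8·1² = 25 cm; v ends 21 cm/s.
x(7) = -6 + Σ Δx = 88 cm.

88 cm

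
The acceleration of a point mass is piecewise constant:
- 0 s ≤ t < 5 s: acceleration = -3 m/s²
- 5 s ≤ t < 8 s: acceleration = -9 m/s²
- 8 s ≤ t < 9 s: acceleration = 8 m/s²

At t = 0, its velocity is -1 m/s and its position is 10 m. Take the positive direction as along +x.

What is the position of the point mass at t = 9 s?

On each constant-a segment, Δv = aΔt and Δx = v₀Δt + ½aΔt²; chain segment to segment.
0–5 s: v starts -1 m/s; Δx = -1·5 + ½·-3·5² = -42.5 m; v ends -16 m/s.
5–8 s: v starts -16 m/s; Δx = -16·3 + ½·-9·3² = -88.5 m; v ends -43 m/s.
8–9 s: v starts -43 m/s; Δx = -43·1 + ½·8·1² = -39 m; v ends -35 m/s.
x(9) = 10 + Σ Δx = -160 m.

-160 m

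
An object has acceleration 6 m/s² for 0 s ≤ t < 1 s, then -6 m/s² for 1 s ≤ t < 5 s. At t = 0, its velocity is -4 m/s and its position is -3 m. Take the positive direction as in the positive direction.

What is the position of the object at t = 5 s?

-44 m

On each constant-a segment, Δv = aΔt and Δx = v₀Δt + ½aΔt²; chain segment to segment.
0–1 s: v starts -4 m/s; Δx = -4·1 + ½·6·1² = -1 m; v ends 2 m/s.
1–5 s: v starts 2 m/s; Δx = 2·4 + ½·-6·4² = -40 m; v ends -22 m/s.
x(5) = -3 + Σ Δx = -44 m.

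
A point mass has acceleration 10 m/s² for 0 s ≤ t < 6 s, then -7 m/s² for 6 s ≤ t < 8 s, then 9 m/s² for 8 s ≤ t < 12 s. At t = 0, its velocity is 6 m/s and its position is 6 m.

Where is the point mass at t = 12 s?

620 m

On each constant-a segment, Δv = aΔt and Δx = v₀Δt + ½aΔt²; chain segment to segment.
0–6 s: v starts 6 m/s; Δx = 6·6 + ½·10·6² = 216 m; v ends 66 m/s.
6–8 s: v starts 66 m/s; Δx = 66·2 + ½·-7·2² = 118 m; v ends 52 m/s.
8–12 s: v starts 52 m/s; Δx = 52·4 + ½·9·4² = 280 m; v ends 88 m/s.
x(12) = 6 + Σ Δx = 620 m.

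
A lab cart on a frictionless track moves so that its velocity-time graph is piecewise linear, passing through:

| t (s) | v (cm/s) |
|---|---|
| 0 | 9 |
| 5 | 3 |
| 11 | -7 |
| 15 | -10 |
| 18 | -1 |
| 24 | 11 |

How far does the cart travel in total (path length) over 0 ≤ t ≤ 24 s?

128.4 cm

Distance (not displacement) is the total path length: add the absolute areas under v-t.
0–5 s: |½(9 + 3)(5)| = 30 cm
5–11 s: v = 0 at t = 6.8 s; triangle areas 2.7 + 14.7 = 17.4 cm
11–15 s: |½(-7 + -10)(4)| = 34 cm
15–18 s: |½(-10 + -1)(3)| = 16.5 cm
18–24 s: v = 0 at t = 18.5 s; triangle areas 0.25 + 30.25 = 30.5 cm
Total distance = 128.4 cm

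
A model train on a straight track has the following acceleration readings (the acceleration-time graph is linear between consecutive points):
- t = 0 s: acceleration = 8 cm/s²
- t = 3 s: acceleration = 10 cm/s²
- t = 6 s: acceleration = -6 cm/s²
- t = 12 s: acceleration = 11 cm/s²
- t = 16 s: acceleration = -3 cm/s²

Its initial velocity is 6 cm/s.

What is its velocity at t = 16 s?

70 cm/s

Δv equals the area under the a-t graph; then v = v₀ + Δv.
0–3 s: ½(8 + 10)(3) = 27 cm/s
3–6 s: ½(10 + -6)(3) = 6 cm/s
6–12 s: ½(-6 + 11)(6) = 15 cm/s
12–16 s: ½(11 + -3)(4) = 16 cm/s
Δv = 64 cm/s, so v(16) = 6 + (64) = 70 cm/s.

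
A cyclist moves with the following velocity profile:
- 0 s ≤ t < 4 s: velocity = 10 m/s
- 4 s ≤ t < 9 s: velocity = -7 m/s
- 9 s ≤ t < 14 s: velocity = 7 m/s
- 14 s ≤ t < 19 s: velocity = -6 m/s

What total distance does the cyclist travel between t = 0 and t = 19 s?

Total distance travelled is ∫|v| dt — sum the magnitudes of each area piece.
0–4 s: |10| × 4 = 40 m
4–9 s: |-7| × 5 = 35 m
9–14 s: |7| × 5 = 35 m
14–19 s: |-6| × 5 = 30 m
Total distance = 140 m

140 m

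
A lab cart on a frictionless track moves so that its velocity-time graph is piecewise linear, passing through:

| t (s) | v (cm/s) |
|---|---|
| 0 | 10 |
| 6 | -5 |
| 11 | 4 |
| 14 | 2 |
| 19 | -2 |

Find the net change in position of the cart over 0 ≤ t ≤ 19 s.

Displacement is the signed area under the v-t curve.
0–6 s: ½(10 + -5)(6) = 15 cm
6–11 s: ½(-5 + 4)(5) = -2.5 cm
11–14 s: ½(4 + 2)(3) = 9 cm
14–19 s: ½(2 + -2)(5) = 0 cm
Net displacement = 21.5 cm

21.5 cm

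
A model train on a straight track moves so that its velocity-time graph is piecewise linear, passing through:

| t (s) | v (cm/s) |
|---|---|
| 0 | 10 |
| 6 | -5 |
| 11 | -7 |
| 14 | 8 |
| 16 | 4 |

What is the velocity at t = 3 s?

On 0–6 s the graph is linear from 10 to -5 cm/s: v(3) = 10 + (-5 − 10)·(3 − 0)/(6 − 0) = 2.5 cm/s.

2.5 cm/s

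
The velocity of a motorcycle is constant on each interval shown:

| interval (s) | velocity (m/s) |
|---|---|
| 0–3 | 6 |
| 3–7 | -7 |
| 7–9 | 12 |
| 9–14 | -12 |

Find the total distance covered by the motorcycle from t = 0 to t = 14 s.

130 m

Distance (not displacement) is the total path length: add the absolute areas under v-t.
0–3 s: |6| × 3 = 18 m
3–7 s: |-7| × 4 = 28 m
7–9 s: |12| × 2 = 24 m
9–14 s: |-12| × 5 = 60 m
Total distance = 130 m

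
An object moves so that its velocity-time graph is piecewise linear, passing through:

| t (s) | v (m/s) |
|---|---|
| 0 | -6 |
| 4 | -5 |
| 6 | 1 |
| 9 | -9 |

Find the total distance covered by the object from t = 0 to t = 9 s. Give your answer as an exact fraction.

Total distance travelled is ∫|v| dt — sum the magnitudes of each area piece.
0–4 s: |½(-6 + -5)(4)| = 22 m
4–6 s: v = 0 at t = 17/3 s; triangle areas 25/6 + 1/6 = 13/3 m
6–9 s: v = 0 at t = 6.3 s; triangle areas 0.15 + 12.15 = 12.3 m
Total distance = 1159/30 m

1159/30 m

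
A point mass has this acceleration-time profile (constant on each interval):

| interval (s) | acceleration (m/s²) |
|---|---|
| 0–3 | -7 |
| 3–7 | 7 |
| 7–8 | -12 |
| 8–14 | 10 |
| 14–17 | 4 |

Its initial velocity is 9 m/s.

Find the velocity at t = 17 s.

76 m/s

Δv equals the area under the a-t graph; then v = v₀ + Δv.
0–3 s: -7 × 3 = -21 m/s
3–7 s: 7 × 4 = 28 m/s
7–8 s: -12 × 1 = -12 m/s
8–14 s: 10 × 6 = 60 m/s
14–17 s: 4 × 3 = 12 m/s
Δv = 67 m/s, so v(17) = 9 + (67) = 76 m/s.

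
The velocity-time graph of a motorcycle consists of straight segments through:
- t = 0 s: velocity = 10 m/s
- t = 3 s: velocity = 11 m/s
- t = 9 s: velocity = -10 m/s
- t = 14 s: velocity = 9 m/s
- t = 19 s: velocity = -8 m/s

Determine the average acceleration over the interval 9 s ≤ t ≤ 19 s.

0.2 m/s²

Average acceleration = Δv/Δt = (-8 − -10)/(19 − 9) = 0.2 m/s².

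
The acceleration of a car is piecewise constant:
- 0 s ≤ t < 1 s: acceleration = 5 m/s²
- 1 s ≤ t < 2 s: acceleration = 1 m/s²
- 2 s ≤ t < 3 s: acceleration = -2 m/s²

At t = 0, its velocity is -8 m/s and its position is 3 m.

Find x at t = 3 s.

-8 m

On each constant-a segment, Δv = aΔt and Δx = v₀Δt + ½aΔt²; chain segment to segment.
0–1 s: v starts -8 m/s; Δx = -8·1 + ½·5·1² = -5.5 m; v ends -3 m/s.
1–2 s: v starts -3 m/s; Δx = -3·1 + ½·1·1² = -2.5 m; v ends -2 m/s.
2–3 s: v starts -2 m/s; Δx = -2·1 + ½·-2·1² = -3 m; v ends -4 m/s.
x(3) = 3 + Σ Δx = -8 m.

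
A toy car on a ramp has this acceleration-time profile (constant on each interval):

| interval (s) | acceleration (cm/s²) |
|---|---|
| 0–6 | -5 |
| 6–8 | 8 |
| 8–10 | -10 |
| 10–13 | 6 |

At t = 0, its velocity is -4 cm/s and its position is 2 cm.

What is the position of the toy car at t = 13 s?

-307 cm

On each constant-a segment, Δv = aΔt and Δx = v₀Δt + ½aΔt²; chain segment to segment.
0–6 s: v starts -4 cm/s; Δx = -4·6 + ½·-5·6² = -114 cm; v ends -34 cm/s.
6–8 s: v starts -34 cm/s; Δx = -34·2 + ½·8·2² = -52 cm; v ends -18 cm/s.
8–10 s: v starts -18 cm/s; Δx = -18·2 + ½·-10·2² = -56 cm; v ends -38 cm/s.
10–13 s: v starts -38 cm/s; Δx = -38·3 + ½·6·3² = -87 cm; v ends -20 cm/s.
x(13) = 2 + Σ Δx = -307 cm.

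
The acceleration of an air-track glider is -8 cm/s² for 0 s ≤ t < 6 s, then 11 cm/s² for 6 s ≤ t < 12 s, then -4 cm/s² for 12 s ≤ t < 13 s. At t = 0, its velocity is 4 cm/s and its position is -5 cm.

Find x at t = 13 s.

-171 cm

On each constant-a segment, Δv = aΔt and Δx = v₀Δt + ½aΔt²; chain segment to segment.
0–6 s: v starts 4 cm/s; Δx = 4·6 + ½·-8·6² = -120 cm; v ends -44 cm/s.
6–12 s: v starts -44 cm/s; Δx = -44·6 + ½·11·6² = -66 cm; v ends 22 cm/s.
12–13 s: v starts 22 cm/s; Δx = 22·1 + ½·-4·1² = 20 cm; v ends 18 cm/s.
x(13) = -5 + Σ Δx = -171 cm.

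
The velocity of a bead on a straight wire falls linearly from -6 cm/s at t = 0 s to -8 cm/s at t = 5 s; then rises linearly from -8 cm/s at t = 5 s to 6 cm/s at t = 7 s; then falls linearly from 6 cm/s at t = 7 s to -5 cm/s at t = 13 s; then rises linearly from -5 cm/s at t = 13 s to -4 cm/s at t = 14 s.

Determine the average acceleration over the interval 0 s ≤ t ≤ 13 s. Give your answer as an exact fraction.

1/13 cm/s²

Average acceleration = Δv/Δt = (-5 − -6)/(13 − 0) = 1/13 cm/s².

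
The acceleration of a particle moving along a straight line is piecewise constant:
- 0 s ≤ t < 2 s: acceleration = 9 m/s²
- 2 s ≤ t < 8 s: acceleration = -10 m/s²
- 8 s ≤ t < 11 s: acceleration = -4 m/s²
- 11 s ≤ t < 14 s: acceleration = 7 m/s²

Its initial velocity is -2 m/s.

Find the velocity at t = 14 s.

Δv equals the area under the a-t graph; then v = v₀ + Δv.
0–2 s: 9 × 2 = 18 m/s
2–8 s: -10 × 6 = -60 m/s
8–11 s: -4 × 3 = -12 m/s
11–14 s: 7 × 3 = 21 m/s
Δv = -33 m/s, so v(14) = -2 + (-33) = -35 m/s.

-35 m/s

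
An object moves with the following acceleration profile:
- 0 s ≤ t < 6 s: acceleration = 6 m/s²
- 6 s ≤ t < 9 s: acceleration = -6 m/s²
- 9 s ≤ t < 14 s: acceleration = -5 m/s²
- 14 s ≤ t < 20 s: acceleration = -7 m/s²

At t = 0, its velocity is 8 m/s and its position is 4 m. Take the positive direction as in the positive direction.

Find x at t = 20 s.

212.5 m

On each constant-a segment, Δv = aΔt and Δx = v₀Δt + ½aΔt²; chain segment to segment.
0–6 s: v starts 8 m/s; Δx = 8·6 + ½·6·6² = 156 m; v ends 44 m/s.
6–9 s: v starts 44 m/s; Δx = 44·3 + ½·-6·3² = 105 m; v ends 26 m/s.
9–14 s: v starts 26 m/s; Δx = 26·5 + ½·-5·5² = 67.5 m; v ends 1 m/s.
14–20 s: v starts 1 m/s; Δx = 1·6 + ½·-7·6² = -120 m; v ends -41 m/s.
x(20) = 4 + Σ Δx = 212.5 m.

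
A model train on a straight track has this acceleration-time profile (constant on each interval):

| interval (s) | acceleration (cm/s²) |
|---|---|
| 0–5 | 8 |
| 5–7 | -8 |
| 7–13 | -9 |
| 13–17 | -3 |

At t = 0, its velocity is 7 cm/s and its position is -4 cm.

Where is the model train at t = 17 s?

117 cm

On each constant-a segment, Δv = aΔt and Δx = v₀Δt + ½aΔt²; chain segment to segment.
0–5 s: v starts 7 cm/s; Δx = 7·5 + ½·8·5² = 135 cm; v ends 47 cm/s.
5–7 s: v starts 47 cm/s; Δx = 47·2 + ½·-8·2² = 78 cm; v ends 31 cm/s.
7–13 s: v starts 31 cm/s; Δx = 31·6 + ½·-9·6² = 24 cm; v ends -23 cm/s.
13–17 s: v starts -23 cm/s; Δx = -23·4 + ½·-3·4² = -116 cm; v ends -35 cm/s.
x(17) = -4 + Σ Δx = 117 cm.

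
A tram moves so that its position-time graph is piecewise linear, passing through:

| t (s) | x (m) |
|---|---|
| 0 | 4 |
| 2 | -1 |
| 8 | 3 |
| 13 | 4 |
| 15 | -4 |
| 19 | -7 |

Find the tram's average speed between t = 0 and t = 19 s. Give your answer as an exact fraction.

Average speed = (total path length)/(elapsed time); on a piecewise-linear x-t graph the path length is Σ|Δx|.
0–2 s: |Δx| = |-1 − 4| = 5 m
2–8 s: |Δx| = |3 − -1| = 4 m
8–13 s: |Δx| = |4 − 3| = 1 m
13–15 s: |Δx| = |-4 − 4| = 8 m
15–19 s: |Δx| = |-7 − -4| = 3 m
Total path = 21 m; average speed = 21/19 = 21/19 m/s.

21/19 m/s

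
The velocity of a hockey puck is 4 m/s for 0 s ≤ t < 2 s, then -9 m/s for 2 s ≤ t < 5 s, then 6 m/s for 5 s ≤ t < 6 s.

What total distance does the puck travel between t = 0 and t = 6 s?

41 m

Distance (not displacement) is the total path length: add the absolute areas under v-t.
0–2 s: |4| × 2 = 8 m
2–5 s: |-9| × 3 = 27 m
5–6 s: |6| × 1 = 6 m
Total distance = 41 m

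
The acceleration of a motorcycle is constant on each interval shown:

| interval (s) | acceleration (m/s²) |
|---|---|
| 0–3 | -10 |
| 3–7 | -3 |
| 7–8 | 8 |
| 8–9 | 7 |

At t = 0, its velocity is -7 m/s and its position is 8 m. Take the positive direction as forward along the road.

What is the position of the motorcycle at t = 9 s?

-312.5 m

On each constant-a segment, Δv = aΔt and Δx = v₀Δt + ½aΔt²; chain segment to segment.
0–3 s: v starts -7 m/s; Δx = -7·3 + ½·-10·3² = -66 m; v ends -37 m/s.
3–7 s: v starts -37 m/s; Δx = -37·4 + ½·-3·4² = -172 m; v ends -49 m/s.
7–8 s: v starts -49 m/s; Δx = -49·1 + ½·8·1² = -45 m; v ends -41 m/s.
8–9 s: v starts -41 m/s; Δx = -41·1 + ½·7·1² = -37.5 m; v ends -34 m/s.
x(9) = 8 + Σ Δx = -312.5 m.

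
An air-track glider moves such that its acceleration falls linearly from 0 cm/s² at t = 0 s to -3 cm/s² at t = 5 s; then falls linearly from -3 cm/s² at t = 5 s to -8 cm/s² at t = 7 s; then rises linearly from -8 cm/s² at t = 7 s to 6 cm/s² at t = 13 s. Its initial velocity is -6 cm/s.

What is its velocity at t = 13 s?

Δv equals the area under the a-t graph; then v = v₀ + Δv.
0–5 s: ½(0 + -3)(5) = -7.5 cm/s
5–7 s: ½(-3 + -8)(2) = -11 cm/s
7–13 s: ½(-8 + 6)(6) = -6 cm/s
Δv = -24.5 cm/s, so v(13) = -6 + (-24.5) = -30.5 cm/s.

-30.5 cm/s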